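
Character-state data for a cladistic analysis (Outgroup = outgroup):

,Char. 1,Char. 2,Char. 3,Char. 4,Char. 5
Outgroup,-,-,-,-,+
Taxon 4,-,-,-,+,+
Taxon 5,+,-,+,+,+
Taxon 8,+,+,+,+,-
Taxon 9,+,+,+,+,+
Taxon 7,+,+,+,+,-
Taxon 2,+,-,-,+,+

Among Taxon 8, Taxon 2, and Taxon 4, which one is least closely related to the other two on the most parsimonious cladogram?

Taxon 4

Character polarity is set by the outgroup: the derived state is whichever differs from the outgroup's state, so for Char. 5 the derived state is '-', and for the remaining characters it is '+'.
Char. 1 (derived state '+') is shared by Taxon 2, Taxon 5, Taxon 7, Taxon 8, and Taxon 9 — a synapomorphy uniting that clade.
Char. 2: derived state '+' in Taxon 7, Taxon 8, and Taxon 9 only — synapomorphy for {Taxon 7, Taxon 8, Taxon 9}.
Char. 3 (derived state '+') is shared by Taxon 5, Taxon 7, Taxon 8, and Taxon 9 — a synapomorphy uniting that clade.
All ingroup taxa share the derived state '+' for Char. 4; it defines the ingroup but does not resolve relationships within it.
Only Taxon 7 and Taxon 8 show the derived state '-' for Char. 5, supporting them as a clade.
Most parsimonious ingroup topology: (Taxon 4,((Taxon 5,((Taxon 8,Taxon 7),Taxon 9)),Taxon 2)).
Taxon 2 and Taxon 8 share a more recent common ancestor with each other than either does with Taxon 4, so Taxon 4 is the least closely related of the three.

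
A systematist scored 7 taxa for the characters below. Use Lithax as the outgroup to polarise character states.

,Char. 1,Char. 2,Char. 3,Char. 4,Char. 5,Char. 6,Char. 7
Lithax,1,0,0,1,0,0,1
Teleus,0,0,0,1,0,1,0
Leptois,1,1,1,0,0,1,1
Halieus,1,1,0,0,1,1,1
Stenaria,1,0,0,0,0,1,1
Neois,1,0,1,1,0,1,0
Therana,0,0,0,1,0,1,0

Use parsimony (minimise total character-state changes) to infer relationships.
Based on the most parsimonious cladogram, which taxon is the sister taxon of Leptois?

Character polarity is set by the outgroup: the derived state is whichever differs from the outgroup's state, so for Char. 1, Char. 4, Char. 7 the derived state is '0', and for the remaining characters it is '1'.
Char. 1: derived state '0' in Teleus and Therana only — synapomorphy for {Teleus, Therana}.
Only Halieus and Leptois show the derived state '1' for Char. 2, supporting them as a clade.
Char. 3 groups Leptois and Neois, which is incompatible with the clades supported by the remaining characters; treating it as convergent (homoplasy) costs fewer steps than any alternative tree.
Char. 4 (derived state '0') is shared by Halieus, Leptois, and Stenaria — a synapomorphy uniting that clade.
Char. 5: derived state '1' in Halieus only — an autapomorphy, so it tells us nothing about relationships among taxa.
Char. 6 (derived state '1') is shared by all ingroup taxa — unites the whole ingroup.
Char. 7: derived state '0' in Neois, Teleus, and Therana only — synapomorphy for {Neois, Teleus, Therana}.
Most parsimonious ingroup topology: (((Teleus,Therana),Neois),((Leptois,Halieus),Stenaria)).
Leptois and Halieus form a cherry on this tree, so they are sister taxa.

Halieus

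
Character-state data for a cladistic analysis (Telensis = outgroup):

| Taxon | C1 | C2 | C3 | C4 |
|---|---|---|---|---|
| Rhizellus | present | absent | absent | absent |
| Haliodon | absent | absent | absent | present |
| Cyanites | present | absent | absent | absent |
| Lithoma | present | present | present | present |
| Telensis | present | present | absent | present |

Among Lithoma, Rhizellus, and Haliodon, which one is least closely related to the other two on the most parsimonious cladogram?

Character polarity is set by the outgroup: the derived state is whichever differs from the outgroup's state, so for C1, C2, C4 the derived state is 'absent', and for the remaining characters it is 'present'.
C1 (derived state 'absent') is unique to Haliodon (autapomorphy; uninformative for grouping).
C2 (derived state 'absent') is shared by Cyanites, Haliodon, and Rhizellus — a synapomorphy uniting that clade.
C3 (derived state 'present') is unique to Lithoma (autapomorphy; uninformative for grouping).
Only Cyanites and Rhizellus show the derived state 'absent' for C4, supporting them as a clade.
Most parsimonious ingroup topology: (Lithoma,((Rhizellus,Cyanites),Haliodon)).
Rhizellus and Haliodon share a more recent common ancestor with each other than either does with Lithoma, so Lithoma is the least closely related of the three.

Lithoma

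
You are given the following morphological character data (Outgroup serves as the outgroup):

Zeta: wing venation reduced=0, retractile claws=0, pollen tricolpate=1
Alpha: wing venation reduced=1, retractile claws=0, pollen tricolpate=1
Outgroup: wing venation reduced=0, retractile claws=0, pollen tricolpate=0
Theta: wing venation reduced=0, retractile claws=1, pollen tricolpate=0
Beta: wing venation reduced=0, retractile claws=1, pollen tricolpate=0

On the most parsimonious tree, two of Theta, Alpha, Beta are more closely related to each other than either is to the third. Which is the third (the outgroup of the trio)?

The outgroup has state '0' for every character, so '1' is the derived state throughout.
wing venation reduced: derived state '1' in Alpha only — an autapomorphy, so it tells us nothing about relationships among taxa.
retractile claws: derived state '1' in Beta and Theta only — synapomorphy for {Beta, Theta}.
Only Alpha and Zeta show the derived state '1' for pollen tricolpate, supporting them as a clade.
Most parsimonious ingroup topology: ((Alpha,Zeta),(Beta,Theta)).
Beta and Theta share a more recent common ancestor with each other than either does with Alpha, so Alpha is the least closely related of the three.

Alpha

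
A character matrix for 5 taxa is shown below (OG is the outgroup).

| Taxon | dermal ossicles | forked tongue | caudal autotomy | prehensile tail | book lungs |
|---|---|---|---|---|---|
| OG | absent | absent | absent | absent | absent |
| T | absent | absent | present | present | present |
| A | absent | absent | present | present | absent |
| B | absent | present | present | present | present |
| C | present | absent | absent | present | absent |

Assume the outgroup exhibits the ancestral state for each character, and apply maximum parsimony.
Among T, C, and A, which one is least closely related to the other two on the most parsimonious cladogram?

C

The outgroup has state 'absent' for every character, so 'present' is the derived state throughout.
dermal ossicles (derived state 'present') is unique to C (autapomorphy; uninformative for grouping).
forked tongue: derived state 'present' in B only — an autapomorphy, so it tells us nothing about relationships among taxa.
caudal autotomy (derived state 'present') is shared by A, B, and T — a synapomorphy uniting that clade.
prehensile tail (derived state 'present') is shared by all ingroup taxa — unites the whole ingroup.
Only B and T show the derived state 'present' for book lungs, supporting them as a clade.
Most parsimonious ingroup topology: (((T,B),A),C).
A and T share a more recent common ancestor with each other than either does with C, so C is the least closely related of the three.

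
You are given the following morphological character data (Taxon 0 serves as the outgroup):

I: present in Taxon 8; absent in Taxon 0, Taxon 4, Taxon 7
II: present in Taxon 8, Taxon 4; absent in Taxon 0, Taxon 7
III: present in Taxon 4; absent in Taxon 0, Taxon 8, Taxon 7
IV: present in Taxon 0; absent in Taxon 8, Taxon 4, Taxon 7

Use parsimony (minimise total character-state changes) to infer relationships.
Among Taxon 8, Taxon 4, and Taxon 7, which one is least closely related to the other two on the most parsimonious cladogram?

Taxon 7

Character polarity is set by the outgroup: the derived state is whichever differs from the outgroup's state, so for IV the derived state is 'absent', and for the remaining characters it is 'present'.
I (derived state 'present') is unique to Taxon 8 (autapomorphy; uninformative for grouping).
II: derived state 'present' in Taxon 4 and Taxon 8 only — synapomorphy for {Taxon 4, Taxon 8}.
III: derived state 'present' in Taxon 4 only — an autapomorphy, so it tells us nothing about relationships among taxa.
IV (derived state 'absent') is shared by all ingroup taxa — unites the whole ingroup.
Most parsimonious ingroup topology: ((Taxon 8,Taxon 4),Taxon 7).
Taxon 8 and Taxon 4 share a more recent common ancestor with each other than either does with Taxon 7, so Taxon 7 is the least closely related of the three.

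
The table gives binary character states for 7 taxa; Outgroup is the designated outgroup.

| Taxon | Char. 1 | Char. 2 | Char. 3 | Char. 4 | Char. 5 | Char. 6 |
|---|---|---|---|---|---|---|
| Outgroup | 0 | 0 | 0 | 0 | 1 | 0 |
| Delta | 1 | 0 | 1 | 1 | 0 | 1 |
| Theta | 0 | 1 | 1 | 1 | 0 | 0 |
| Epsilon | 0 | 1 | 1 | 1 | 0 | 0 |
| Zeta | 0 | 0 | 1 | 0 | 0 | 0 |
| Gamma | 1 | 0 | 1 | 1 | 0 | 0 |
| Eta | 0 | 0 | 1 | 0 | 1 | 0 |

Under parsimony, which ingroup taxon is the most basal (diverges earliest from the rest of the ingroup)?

Character polarity is set by the outgroup: the derived state is whichever differs from the outgroup's state, so for Char. 5 the derived state is '0', and for the remaining characters it is '1'.
Char. 1: derived state '1' in Delta and Gamma only — synapomorphy for {Delta, Gamma}.
Only Epsilon and Theta show the derived state '1' for Char. 2, supporting them as a clade.
Char. 3 (derived state '1') is shared by all ingroup taxa — unites the whole ingroup.
Char. 4 (derived state '1') is shared by Delta, Epsilon, Gamma, and Theta — a synapomorphy uniting that clade.
Char. 5: derived state '0' in Delta, Epsilon, Gamma, Theta, and Zeta only — synapomorphy for {Delta, Epsilon, Gamma, Theta, Zeta}.
Char. 6 (derived state '1') is unique to Delta (autapomorphy; uninformative for grouping).
Most parsimonious ingroup topology: ((((Delta,Gamma),(Theta,Epsilon)),Zeta),Eta).
Eta is sister to the clade containing all other ingroup taxa, so it is the earliest-diverging (most basal) ingroup lineage.

Eta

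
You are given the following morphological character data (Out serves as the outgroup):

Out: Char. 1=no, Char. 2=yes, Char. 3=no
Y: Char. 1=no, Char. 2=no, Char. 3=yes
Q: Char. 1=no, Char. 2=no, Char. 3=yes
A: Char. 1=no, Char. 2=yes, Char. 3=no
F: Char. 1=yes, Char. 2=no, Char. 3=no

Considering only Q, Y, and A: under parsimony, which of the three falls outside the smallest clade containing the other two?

A

Character polarity is set by the outgroup: the derived state is whichever differs from the outgroup's state, so for Char. 2 the derived state is 'no', and for the remaining characters it is 'yes'.
Char. 1: derived state 'yes' in F only — an autapomorphy, so it tells us nothing about relationships among taxa.
Char. 2 (derived state 'no') is shared by F, Q, and Y — a synapomorphy uniting that clade.
Only Q and Y show the derived state 'yes' for Char. 3, supporting them as a clade.
Most parsimonious ingroup topology: (((Y,Q),F),A).
Q and Y share a more recent common ancestor with each other than either does with A, so A is the least closely related of the three.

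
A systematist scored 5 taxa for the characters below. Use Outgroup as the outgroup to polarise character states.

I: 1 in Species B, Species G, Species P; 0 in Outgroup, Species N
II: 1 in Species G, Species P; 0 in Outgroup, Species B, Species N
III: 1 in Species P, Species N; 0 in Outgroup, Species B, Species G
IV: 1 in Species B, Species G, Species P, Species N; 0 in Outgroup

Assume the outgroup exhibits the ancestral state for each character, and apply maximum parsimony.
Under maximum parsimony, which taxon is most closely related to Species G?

Species P

The outgroup has state '0' for every character, so '1' is the derived state throughout.
I: derived state '1' in Species B, Species G, and Species P only — synapomorphy for {Species B, Species G, Species P}.
Only Species G and Species P show the derived state '1' for II, supporting them as a clade.
III groups Species N and Species P, which is incompatible with the clades supported by the remaining characters; treating it as convergent (homoplasy) costs fewer steps than any alternative tree.
All ingroup taxa share the derived state '1' for IV; it defines the ingroup but does not resolve relationships within it.
Most parsimonious ingroup topology: (((Species G,Species P),Species B),Species N).
Species G and Species P form a cherry on this tree, so they are sister taxa.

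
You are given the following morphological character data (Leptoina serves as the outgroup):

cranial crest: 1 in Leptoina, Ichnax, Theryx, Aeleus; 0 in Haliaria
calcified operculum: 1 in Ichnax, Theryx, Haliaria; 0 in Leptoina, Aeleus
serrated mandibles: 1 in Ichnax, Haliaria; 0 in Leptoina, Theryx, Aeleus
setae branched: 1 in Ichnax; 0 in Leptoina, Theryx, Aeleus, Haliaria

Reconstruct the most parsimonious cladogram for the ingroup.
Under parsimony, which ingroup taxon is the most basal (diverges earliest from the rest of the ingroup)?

Character polarity is set by the outgroup: the derived state is whichever differs from the outgroup's state, so for cranial crest the derived state is '0', and for the remaining characters it is '1'.
cranial crest (derived state '0') is unique to Haliaria (autapomorphy; uninformative for grouping).
Only Haliaria, Ichnax, and Theryx show the derived state '1' for calcified operculum, supporting them as a clade.
Only Haliaria and Ichnax show the derived state '1' for serrated mandibles, supporting them as a clade.
setae branched (derived state '1') is unique to Ichnax (autapomorphy; uninformative for grouping).
Most parsimonious ingroup topology: (((Ichnax,Haliaria),Theryx),Aeleus).
Aeleus is sister to the clade containing all other ingroup taxa, so it is the earliest-diverging (most basal) ingroup lineage.

Aeleus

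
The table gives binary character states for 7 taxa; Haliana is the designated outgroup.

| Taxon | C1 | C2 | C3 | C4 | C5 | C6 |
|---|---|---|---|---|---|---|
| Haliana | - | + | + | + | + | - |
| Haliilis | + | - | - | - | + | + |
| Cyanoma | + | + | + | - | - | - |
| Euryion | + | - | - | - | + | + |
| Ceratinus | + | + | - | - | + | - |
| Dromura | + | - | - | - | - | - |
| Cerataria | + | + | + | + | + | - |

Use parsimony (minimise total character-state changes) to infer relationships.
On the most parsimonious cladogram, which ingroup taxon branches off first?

Cerataria

Character polarity is set by the outgroup: the derived state is whichever differs from the outgroup's state, so for C2, C3, C4, C5 the derived state is '-', and for the remaining characters it is '+'.
C1 (derived state '+') is shared by all ingroup taxa — unites the whole ingroup.
C2 (derived state '-') is shared by Dromura, Euryion, and Haliilis — a synapomorphy uniting that clade.
C3 (derived state '-') is shared by Ceratinus, Dromura, Euryion, and Haliilis — a synapomorphy uniting that clade.
C4 (derived state '-') is shared by Ceratinus, Cyanoma, Dromura, Euryion, and Haliilis — a synapomorphy uniting that clade.
C5 (state '-') occurs in Cyanoma and Dromura but conflicts with the nesting implied by the other characters — most parsimoniously interpreted as homoplasy.
C6: derived state '+' in Euryion and Haliilis only — synapomorphy for {Euryion, Haliilis}.
Most parsimonious ingroup topology: (((((Haliilis,Euryion),Dromura),Ceratinus),Cyanoma),Cerataria).
Cerataria is sister to the clade containing all other ingroup taxa, so it is the earliest-diverging (most basal) ingroup lineage.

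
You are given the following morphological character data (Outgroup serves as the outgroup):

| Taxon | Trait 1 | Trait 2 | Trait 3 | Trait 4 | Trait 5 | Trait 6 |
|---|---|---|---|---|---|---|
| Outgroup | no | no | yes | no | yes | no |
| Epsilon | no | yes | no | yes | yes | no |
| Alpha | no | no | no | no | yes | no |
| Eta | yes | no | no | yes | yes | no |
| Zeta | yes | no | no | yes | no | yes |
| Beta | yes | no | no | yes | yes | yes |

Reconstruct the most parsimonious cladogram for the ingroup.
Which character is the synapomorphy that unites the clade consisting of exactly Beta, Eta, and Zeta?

Trait 1

Character polarity is set by the outgroup: the derived state is whichever differs from the outgroup's state, so for Trait 3, Trait 5 the derived state is 'no', and for the remaining characters it is 'yes'.
Trait 1 (derived state 'yes') is shared by Beta, Eta, and Zeta — a synapomorphy uniting that clade.
Trait 2: derived state 'yes' in Epsilon only — an autapomorphy, so it tells us nothing about relationships among taxa.
Trait 3 (derived state 'no') is shared by all ingroup taxa — unites the whole ingroup.
Trait 4 (derived state 'yes') is shared by Beta, Epsilon, Eta, and Zeta — a synapomorphy uniting that clade.
Trait 5 (derived state 'no') is unique to Zeta (autapomorphy; uninformative for grouping).
Trait 6: derived state 'yes' in Beta and Zeta only — synapomorphy for {Beta, Zeta}.
Most parsimonious ingroup topology: ((Epsilon,(Eta,(Zeta,Beta))),Alpha).
The clade {Beta, Eta, Zeta} is supported by Trait 1: its derived state 'yes' occurs in exactly those taxa and in no other taxon (including the outgroup).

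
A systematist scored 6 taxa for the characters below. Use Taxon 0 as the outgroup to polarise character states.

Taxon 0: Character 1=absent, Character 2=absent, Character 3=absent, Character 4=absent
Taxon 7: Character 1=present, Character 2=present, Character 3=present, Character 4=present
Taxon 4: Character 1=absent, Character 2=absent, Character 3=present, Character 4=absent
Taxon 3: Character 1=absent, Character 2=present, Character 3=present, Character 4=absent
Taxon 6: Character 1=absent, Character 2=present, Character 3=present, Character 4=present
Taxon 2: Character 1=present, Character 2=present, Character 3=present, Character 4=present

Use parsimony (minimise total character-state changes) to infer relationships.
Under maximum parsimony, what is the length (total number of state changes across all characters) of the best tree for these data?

The outgroup has state 'absent' for every character, so 'present' is the derived state throughout.
Only Taxon 2 and Taxon 7 show the derived state 'present' for Character 1, supporting them as a clade.
Only Taxon 2, Taxon 3, Taxon 6, and Taxon 7 show the derived state 'present' for Character 2, supporting them as a clade.
All ingroup taxa share the derived state 'present' for Character 3; it defines the ingroup but does not resolve relationships within it.
Character 4: derived state 'present' in Taxon 2, Taxon 6, and Taxon 7 only — synapomorphy for {Taxon 2, Taxon 6, Taxon 7}.
Most parsimonious ingroup topology: ((((Taxon 7,Taxon 2),Taxon 6),Taxon 3),Taxon 4).
Changes per character on this tree: Character 1: 1; Character 2: 1; Character 3: 1; Character 4: 1.
Total = 4.

4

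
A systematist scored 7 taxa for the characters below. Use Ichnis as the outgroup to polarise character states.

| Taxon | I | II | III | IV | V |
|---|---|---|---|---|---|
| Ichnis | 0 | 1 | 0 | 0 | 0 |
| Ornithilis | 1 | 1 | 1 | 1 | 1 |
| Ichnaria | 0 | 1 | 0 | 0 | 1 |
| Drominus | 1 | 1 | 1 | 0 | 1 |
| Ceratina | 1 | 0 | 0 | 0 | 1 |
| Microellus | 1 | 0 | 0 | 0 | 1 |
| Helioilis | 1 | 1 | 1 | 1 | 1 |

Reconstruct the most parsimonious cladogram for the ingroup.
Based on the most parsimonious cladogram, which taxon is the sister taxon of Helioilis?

Ornithilis

Character polarity is set by the outgroup: the derived state is whichever differs from the outgroup's state, so for II the derived state is '0', and for the remaining characters it is '1'.
Only Ceratina, Drominus, Helioilis, Microellus, and Ornithilis show the derived state '1' for I, supporting them as a clade.
II (derived state '0') is shared by Ceratina and Microellus — a synapomorphy uniting that clade.
Only Drominus, Helioilis, and Ornithilis show the derived state '1' for III, supporting them as a clade.
Only Helioilis and Ornithilis show the derived state '1' for IV, supporting them as a clade.
V (derived state '1') is shared by all ingroup taxa — unites the whole ingroup.
Most parsimonious ingroup topology: (((Ceratina,Microellus),(Drominus,(Ornithilis,Helioilis))),Ichnaria).
Helioilis and Ornithilis form a cherry on this tree, so they are sister taxa.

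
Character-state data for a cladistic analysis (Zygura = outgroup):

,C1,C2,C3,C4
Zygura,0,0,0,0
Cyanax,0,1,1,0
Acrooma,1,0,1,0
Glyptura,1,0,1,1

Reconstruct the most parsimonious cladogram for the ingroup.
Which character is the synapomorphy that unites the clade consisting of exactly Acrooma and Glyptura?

The outgroup has state '0' for every character, so '1' is the derived state throughout.
C1 (derived state '1') is shared by Acrooma and Glyptura — a synapomorphy uniting that clade.
C2 (derived state '1') is unique to Cyanax (autapomorphy; uninformative for grouping).
C3 (derived state '1') is shared by all ingroup taxa — unites the whole ingroup.
C4: derived state '1' in Glyptura only — an autapomorphy, so it tells us nothing about relationships among taxa.
Most parsimonious ingroup topology: (Cyanax,(Acrooma,Glyptura)).
The clade {Acrooma, Glyptura} is supported by C1: its derived state '1' occurs in exactly those taxa and in no other taxon (including the outgroup).

C1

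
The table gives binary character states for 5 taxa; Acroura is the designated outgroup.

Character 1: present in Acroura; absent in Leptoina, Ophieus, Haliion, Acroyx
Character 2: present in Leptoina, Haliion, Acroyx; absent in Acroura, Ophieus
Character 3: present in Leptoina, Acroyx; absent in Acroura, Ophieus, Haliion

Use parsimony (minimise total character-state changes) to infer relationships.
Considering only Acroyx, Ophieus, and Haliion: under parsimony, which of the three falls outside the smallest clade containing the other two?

Character polarity is set by the outgroup: the derived state is whichever differs from the outgroup's state, so for Character 1 the derived state is 'absent', and for the remaining characters it is 'present'.
All ingroup taxa share the derived state 'absent' for Character 1; it defines the ingroup but does not resolve relationships within it.
Character 2: derived state 'present' in Acroyx, Haliion, and Leptoina only — synapomorphy for {Acroyx, Haliion, Leptoina}.
Character 3 (derived state 'present') is shared by Acroyx and Leptoina — a synapomorphy uniting that clade.
Most parsimonious ingroup topology: (((Leptoina,Acroyx),Haliion),Ophieus).
Acroyx and Haliion share a more recent common ancestor with each other than either does with Ophieus, so Ophieus is the least closely related of the three.

Ophieus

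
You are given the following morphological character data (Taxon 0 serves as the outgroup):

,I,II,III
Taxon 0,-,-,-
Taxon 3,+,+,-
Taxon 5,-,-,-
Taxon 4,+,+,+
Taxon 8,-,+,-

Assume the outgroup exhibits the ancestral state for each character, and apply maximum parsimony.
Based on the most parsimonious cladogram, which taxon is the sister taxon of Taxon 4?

Taxon 3

The outgroup has state '-' for every character, so '+' is the derived state throughout.
Only Taxon 3 and Taxon 4 show the derived state '+' for I, supporting them as a clade.
Only Taxon 3, Taxon 4, and Taxon 8 show the derived state '+' for II, supporting them as a clade.
III (derived state '+') is unique to Taxon 4 (autapomorphy; uninformative for grouping).
Most parsimonious ingroup topology: (((Taxon 3,Taxon 4),Taxon 8),Taxon 5).
Taxon 4 and Taxon 3 form a cherry on this tree, so they are sister taxa.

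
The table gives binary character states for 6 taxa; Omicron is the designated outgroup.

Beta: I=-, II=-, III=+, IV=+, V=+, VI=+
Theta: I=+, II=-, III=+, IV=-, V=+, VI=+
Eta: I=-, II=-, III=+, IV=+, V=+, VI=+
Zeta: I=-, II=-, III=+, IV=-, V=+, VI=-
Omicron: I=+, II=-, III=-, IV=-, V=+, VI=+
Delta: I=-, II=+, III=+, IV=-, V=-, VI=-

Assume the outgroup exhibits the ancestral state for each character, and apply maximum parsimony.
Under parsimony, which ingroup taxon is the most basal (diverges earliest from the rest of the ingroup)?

Theta

Character polarity is set by the outgroup: the derived state is whichever differs from the outgroup's state, so for I, V, VI the derived state is '-', and for the remaining characters it is '+'.
I: derived state '-' in Beta, Delta, Eta, and Zeta only — synapomorphy for {Beta, Delta, Eta, Zeta}.
II (derived state '+') is unique to Delta (autapomorphy; uninformative for grouping).
All ingroup taxa share the derived state '+' for III; it defines the ingroup but does not resolve relationships within it.
IV: derived state '+' in Beta and Eta only — synapomorphy for {Beta, Eta}.
V (derived state '-') is unique to Delta (autapomorphy; uninformative for grouping).
VI (derived state '-') is shared by Delta and Zeta — a synapomorphy uniting that clade.
Most parsimonious ingroup topology: (((Delta,Zeta),(Beta,Eta)),Theta).
Theta is sister to the clade containing all other ingroup taxa, so it is the earliest-diverging (most basal) ingroup lineage.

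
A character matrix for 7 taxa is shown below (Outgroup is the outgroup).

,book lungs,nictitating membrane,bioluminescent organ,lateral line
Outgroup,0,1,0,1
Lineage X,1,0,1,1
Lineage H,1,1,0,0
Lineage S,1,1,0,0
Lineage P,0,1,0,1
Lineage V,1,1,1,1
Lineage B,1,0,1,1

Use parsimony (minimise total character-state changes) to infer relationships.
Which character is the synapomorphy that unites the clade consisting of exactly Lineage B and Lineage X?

Character polarity is set by the outgroup: the derived state is whichever differs from the outgroup's state, so for nictitating membrane, lateral line the derived state is '0', and for the remaining characters it is '1'.
book lungs (derived state '1') is shared by Lineage B, Lineage H, Lineage S, Lineage V, and Lineage X — a synapomorphy uniting that clade.
nictitating membrane (derived state '0') is shared by Lineage B and Lineage X — a synapomorphy uniting that clade.
Only Lineage B, Lineage V, and Lineage X show the derived state '1' for bioluminescent organ, supporting them as a clade.
lateral line (derived state '0') is shared by Lineage H and Lineage S — a synapomorphy uniting that clade.
Most parsimonious ingroup topology: ((((Lineage X,Lineage B),Lineage V),(Lineage H,Lineage S)),Lineage P).
The clade {Lineage B, Lineage X} is supported by nictitating membrane: its derived state '0' occurs in exactly those taxa and in no other taxon (including the outgroup).

nictitating membrane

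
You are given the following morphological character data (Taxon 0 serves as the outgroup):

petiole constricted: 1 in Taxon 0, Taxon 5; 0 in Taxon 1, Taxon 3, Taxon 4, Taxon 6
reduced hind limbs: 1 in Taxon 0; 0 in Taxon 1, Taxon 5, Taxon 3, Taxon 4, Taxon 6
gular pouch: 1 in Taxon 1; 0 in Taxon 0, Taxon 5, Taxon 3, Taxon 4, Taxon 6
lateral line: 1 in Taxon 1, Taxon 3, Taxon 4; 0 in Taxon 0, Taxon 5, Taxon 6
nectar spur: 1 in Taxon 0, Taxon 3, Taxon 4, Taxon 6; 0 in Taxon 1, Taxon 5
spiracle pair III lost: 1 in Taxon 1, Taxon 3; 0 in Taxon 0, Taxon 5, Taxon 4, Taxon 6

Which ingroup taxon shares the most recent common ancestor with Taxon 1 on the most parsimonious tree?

Taxon 3

Character polarity is set by the outgroup: the derived state is whichever differs from the outgroup's state, so for petiole constricted, reduced hind limbs, nectar spur the derived state is '0', and for the remaining characters it is '1'.
petiole constricted: derived state '0' in Taxon 1, Taxon 3, Taxon 4, and Taxon 6 only — synapomorphy for {Taxon 1, Taxon 3, Taxon 4, Taxon 6}.
reduced hind limbs (derived state '0') is shared by all ingroup taxa — unites the whole ingroup.
gular pouch (derived state '1') is unique to Taxon 1 (autapomorphy; uninformative for grouping).
lateral line (derived state '1') is shared by Taxon 1, Taxon 3, and Taxon 4 — a synapomorphy uniting that clade.
nectar spur groups Taxon 1 and Taxon 5, which is incompatible with the clades supported by the remaining characters; treating it as convergent (homoplasy) costs fewer steps than any alternative tree.
Only Taxon 1 and Taxon 3 show the derived state '1' for spiracle pair III lost, supporting them as a clade.
Most parsimonious ingroup topology: ((((Taxon 1,Taxon 3),Taxon 4),Taxon 6),Taxon 5).
Taxon 1 and Taxon 3 form a cherry on this tree, so they are sister taxa.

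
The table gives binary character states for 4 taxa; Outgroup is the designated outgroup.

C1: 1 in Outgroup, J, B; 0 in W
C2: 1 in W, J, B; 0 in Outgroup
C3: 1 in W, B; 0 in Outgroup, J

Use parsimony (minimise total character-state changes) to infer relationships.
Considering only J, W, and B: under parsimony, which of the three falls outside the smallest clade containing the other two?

J

Character polarity is set by the outgroup: the derived state is whichever differs from the outgroup's state, so for C1 the derived state is '0', and for the remaining characters it is '1'.
C1 (derived state '0') is unique to W (autapomorphy; uninformative for grouping).
All ingroup taxa share the derived state '1' for C2; it defines the ingroup but does not resolve relationships within it.
C3 (derived state '1') is shared by B and W — a synapomorphy uniting that clade.
Most parsimonious ingroup topology: ((W,B),J).
W and B share a more recent common ancestor with each other than either does with J, so J is the least closely related of the three.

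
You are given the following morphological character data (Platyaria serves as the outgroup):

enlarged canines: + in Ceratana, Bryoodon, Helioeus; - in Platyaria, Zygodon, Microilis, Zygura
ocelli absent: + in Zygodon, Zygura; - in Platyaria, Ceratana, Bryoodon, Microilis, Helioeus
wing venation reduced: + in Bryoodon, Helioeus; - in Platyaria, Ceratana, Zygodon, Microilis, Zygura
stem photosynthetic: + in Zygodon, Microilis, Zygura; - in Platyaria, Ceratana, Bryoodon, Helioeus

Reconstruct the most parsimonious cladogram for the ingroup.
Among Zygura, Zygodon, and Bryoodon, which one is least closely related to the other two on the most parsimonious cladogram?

The outgroup has state '-' for every character, so '+' is the derived state throughout.
enlarged canines: derived state '+' in Bryoodon, Ceratana, and Helioeus only — synapomorphy for {Bryoodon, Ceratana, Helioeus}.
ocelli absent (derived state '+') is shared by Zygodon and Zygura — a synapomorphy uniting that clade.
Only Bryoodon and Helioeus show the derived state '+' for wing venation reduced, supporting them as a clade.
stem photosynthetic: derived state '+' in Microilis, Zygodon, and Zygura only — synapomorphy for {Microilis, Zygodon, Zygura}.
Most parsimonious ingroup topology: ((Ceratana,(Bryoodon,Helioeus)),((Zygodon,Zygura),Microilis)).
Zygura and Zygodon share a more recent common ancestor with each other than either does with Bryoodon, so Bryoodon is the least closely related of the three.

Bryoodon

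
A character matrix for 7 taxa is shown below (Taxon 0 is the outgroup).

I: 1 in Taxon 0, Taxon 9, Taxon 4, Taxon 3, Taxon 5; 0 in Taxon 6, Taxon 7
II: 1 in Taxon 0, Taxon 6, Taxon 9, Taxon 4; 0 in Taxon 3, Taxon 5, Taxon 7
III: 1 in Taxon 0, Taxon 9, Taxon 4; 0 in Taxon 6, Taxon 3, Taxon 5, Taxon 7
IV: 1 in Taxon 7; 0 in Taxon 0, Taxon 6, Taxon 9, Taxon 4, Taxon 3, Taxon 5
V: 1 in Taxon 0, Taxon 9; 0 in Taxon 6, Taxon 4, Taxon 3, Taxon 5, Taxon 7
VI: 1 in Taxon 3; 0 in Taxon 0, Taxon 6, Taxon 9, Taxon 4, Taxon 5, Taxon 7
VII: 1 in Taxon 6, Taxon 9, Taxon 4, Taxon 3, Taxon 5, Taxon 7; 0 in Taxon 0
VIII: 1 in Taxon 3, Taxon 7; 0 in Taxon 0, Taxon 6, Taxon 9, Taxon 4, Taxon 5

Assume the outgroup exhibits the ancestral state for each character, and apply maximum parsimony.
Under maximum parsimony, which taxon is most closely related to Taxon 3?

Character polarity is set by the outgroup: the derived state is whichever differs from the outgroup's state, so for I, II, III, V the derived state is '0', and for the remaining characters it is '1'.
I (state '0') occurs in Taxon 6 and Taxon 7 but conflicts with the nesting implied by the other characters — most parsimoniously interpreted as homoplasy.
II: derived state '0' in Taxon 3, Taxon 5, and Taxon 7 only — synapomorphy for {Taxon 3, Taxon 5, Taxon 7}.
III (derived state '0') is shared by Taxon 3, Taxon 5, Taxon 6, and Taxon 7 — a synapomorphy uniting that clade.
IV: derived state '1' in Taxon 7 only — an autapomorphy, so it tells us nothing about relationships among taxa.
V (derived state '0') is shared by Taxon 3, Taxon 4, Taxon 5, Taxon 6, and Taxon 7 — a synapomorphy uniting that clade.
VI (derived state '1') is unique to Taxon 3 (autapomorphy; uninformative for grouping).
VII (derived state '1') is shared by all ingroup taxa — unites the whole ingroup.
VIII (derived state '1') is shared by Taxon 3 and Taxon 7 — a synapomorphy uniting that clade.
Most parsimonious ingroup topology: (((Taxon 6,((Taxon 3,Taxon 7),Taxon 5)),Taxon 4),Taxon 9).
Taxon 3 and Taxon 7 form a cherry on this tree, so they are sister taxa.

Taxon 7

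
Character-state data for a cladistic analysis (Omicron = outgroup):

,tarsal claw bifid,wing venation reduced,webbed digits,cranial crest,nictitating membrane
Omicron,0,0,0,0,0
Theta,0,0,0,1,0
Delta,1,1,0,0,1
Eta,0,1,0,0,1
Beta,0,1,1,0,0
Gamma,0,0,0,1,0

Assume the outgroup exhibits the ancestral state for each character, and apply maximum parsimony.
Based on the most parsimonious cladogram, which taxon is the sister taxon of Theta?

Gamma

The outgroup has state '0' for every character, so '1' is the derived state throughout.
tarsal claw bifid: derived state '1' in Delta only — an autapomorphy, so it tells us nothing about relationships among taxa.
Only Beta, Delta, and Eta show the derived state '1' for wing venation reduced, supporting them as a clade.
webbed digits: derived state '1' in Beta only — an autapomorphy, so it tells us nothing about relationships among taxa.
cranial crest (derived state '1') is shared by Gamma and Theta — a synapomorphy uniting that clade.
nictitating membrane (derived state '1') is shared by Delta and Eta — a synapomorphy uniting that clade.
Most parsimonious ingroup topology: ((Theta,Gamma),((Delta,Eta),Beta)).
Theta and Gamma form a cherry on this tree, so they are sister taxa.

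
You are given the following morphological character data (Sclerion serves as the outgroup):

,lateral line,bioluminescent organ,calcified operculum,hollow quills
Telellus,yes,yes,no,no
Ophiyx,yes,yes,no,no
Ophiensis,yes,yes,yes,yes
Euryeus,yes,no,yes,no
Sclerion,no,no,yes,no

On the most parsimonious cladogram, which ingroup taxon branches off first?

Euryeus

Character polarity is set by the outgroup: the derived state is whichever differs from the outgroup's state, so for calcified operculum the derived state is 'no', and for the remaining characters it is 'yes'.
All ingroup taxa share the derived state 'yes' for lateral line; it defines the ingroup but does not resolve relationships within it.
bioluminescent organ: derived state 'yes' in Ophiensis, Ophiyx, and Telellus only — synapomorphy for {Ophiensis, Ophiyx, Telellus}.
calcified operculum (derived state 'no') is shared by Ophiyx and Telellus — a synapomorphy uniting that clade.
hollow quills: derived state 'yes' in Ophiensis only — an autapomorphy, so it tells us nothing about relationships among taxa.
Most parsimonious ingroup topology: (Euryeus,(Ophiensis,(Telellus,Ophiyx))).
Euryeus is sister to the clade containing all other ingroup taxa, so it is the earliest-diverging (most basal) ingroup lineage.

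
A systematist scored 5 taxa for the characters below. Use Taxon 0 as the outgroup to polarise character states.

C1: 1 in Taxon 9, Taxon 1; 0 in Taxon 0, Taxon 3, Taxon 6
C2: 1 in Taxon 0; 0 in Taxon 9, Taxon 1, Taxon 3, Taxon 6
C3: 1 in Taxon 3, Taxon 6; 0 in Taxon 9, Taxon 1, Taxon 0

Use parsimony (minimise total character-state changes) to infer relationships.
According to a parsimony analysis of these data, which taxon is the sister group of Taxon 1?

Taxon 9

Character polarity is set by the outgroup: the derived state is whichever differs from the outgroup's state, so for C2 the derived state is '0', and for the remaining characters it is '1'.
C1 (derived state '1') is shared by Taxon 1 and Taxon 9 — a synapomorphy uniting that clade.
C2 (derived state '0') is shared by all ingroup taxa — unites the whole ingroup.
C3: derived state '1' in Taxon 3 and Taxon 6 only — synapomorphy for {Taxon 3, Taxon 6}.
Most parsimonious ingroup topology: ((Taxon 9,Taxon 1),(Taxon 3,Taxon 6)).
Taxon 1 and Taxon 9 form a cherry on this tree, so they are sister taxa.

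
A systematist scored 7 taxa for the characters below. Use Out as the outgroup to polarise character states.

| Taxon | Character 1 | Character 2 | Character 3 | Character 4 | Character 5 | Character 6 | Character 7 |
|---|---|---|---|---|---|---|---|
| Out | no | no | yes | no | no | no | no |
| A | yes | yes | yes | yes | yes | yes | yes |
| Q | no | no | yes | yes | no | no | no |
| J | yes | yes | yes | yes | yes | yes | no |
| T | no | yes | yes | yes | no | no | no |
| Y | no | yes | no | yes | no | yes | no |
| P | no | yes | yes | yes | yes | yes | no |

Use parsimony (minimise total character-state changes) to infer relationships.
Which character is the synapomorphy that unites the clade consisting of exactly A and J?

Character polarity is set by the outgroup: the derived state is whichever differs from the outgroup's state, so for Character 3 the derived state is 'no', and for the remaining characters it is 'yes'.
Only A and J show the derived state 'yes' for Character 1, supporting them as a clade.
Character 2 (derived state 'yes') is shared by A, J, P, T, and Y — a synapomorphy uniting that clade.
Character 3 (derived state 'no') is unique to Y (autapomorphy; uninformative for grouping).
All ingroup taxa share the derived state 'yes' for Character 4; it defines the ingroup but does not resolve relationships within it.
Character 5 (derived state 'yes') is shared by A, J, and P — a synapomorphy uniting that clade.
Only A, J, P, and Y show the derived state 'yes' for Character 6, supporting them as a clade.
Character 7 (derived state 'yes') is unique to A (autapomorphy; uninformative for grouping).
Most parsimonious ingroup topology: (((((A,J),P),Y),T),Q).
The clade {A, J} is supported by Character 1: its derived state 'yes' occurs in exactly those taxa and in no other taxon (including the outgroup).

Character 1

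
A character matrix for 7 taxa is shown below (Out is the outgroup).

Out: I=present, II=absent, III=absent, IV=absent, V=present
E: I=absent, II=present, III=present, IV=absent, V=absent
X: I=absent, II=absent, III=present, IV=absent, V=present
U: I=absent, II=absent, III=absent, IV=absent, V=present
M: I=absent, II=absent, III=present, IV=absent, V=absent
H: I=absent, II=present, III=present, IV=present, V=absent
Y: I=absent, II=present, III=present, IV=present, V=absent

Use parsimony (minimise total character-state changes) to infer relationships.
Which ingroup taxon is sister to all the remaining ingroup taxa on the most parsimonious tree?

U

Character polarity is set by the outgroup: the derived state is whichever differs from the outgroup's state, so for I, V the derived state is 'absent', and for the remaining characters it is 'present'.
I (derived state 'absent') is shared by all ingroup taxa — unites the whole ingroup.
Only E, H, and Y show the derived state 'present' for II, supporting them as a clade.
Only E, H, M, X, and Y show the derived state 'present' for III, supporting them as a clade.
IV (derived state 'present') is shared by H and Y — a synapomorphy uniting that clade.
Only E, H, M, and Y show the derived state 'absent' for V, supporting them as a clade.
Most parsimonious ingroup topology: ((((E,(H,Y)),M),X),U).
U is sister to the clade containing all other ingroup taxa, so it is the earliest-diverging (most basal) ingroup lineage.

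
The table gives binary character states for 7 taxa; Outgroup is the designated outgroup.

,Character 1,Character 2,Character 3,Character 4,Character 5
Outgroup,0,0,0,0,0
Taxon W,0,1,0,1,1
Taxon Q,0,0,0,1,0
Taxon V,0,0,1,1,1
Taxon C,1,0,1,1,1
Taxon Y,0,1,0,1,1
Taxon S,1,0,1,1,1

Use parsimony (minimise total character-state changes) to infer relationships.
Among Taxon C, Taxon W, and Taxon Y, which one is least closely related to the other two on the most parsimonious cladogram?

The outgroup has state '0' for every character, so '1' is the derived state throughout.
Character 1: derived state '1' in Taxon C and Taxon S only — synapomorphy for {Taxon C, Taxon S}.
Character 2 (derived state '1') is shared by Taxon W and Taxon Y — a synapomorphy uniting that clade.
Character 3: derived state '1' in Taxon C, Taxon S, and Taxon V only — synapomorphy for {Taxon C, Taxon S, Taxon V}.
Character 4 (derived state '1') is shared by all ingroup taxa — unites the whole ingroup.
Only Taxon C, Taxon S, Taxon V, Taxon W, and Taxon Y show the derived state '1' for Character 5, supporting them as a clade.
Most parsimonious ingroup topology: (((Taxon W,Taxon Y),(Taxon V,(Taxon C,Taxon S))),Taxon Q).
Taxon W and Taxon Y share a more recent common ancestor with each other than either does with Taxon C, so Taxon C is the least closely related of the three.

Taxon C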